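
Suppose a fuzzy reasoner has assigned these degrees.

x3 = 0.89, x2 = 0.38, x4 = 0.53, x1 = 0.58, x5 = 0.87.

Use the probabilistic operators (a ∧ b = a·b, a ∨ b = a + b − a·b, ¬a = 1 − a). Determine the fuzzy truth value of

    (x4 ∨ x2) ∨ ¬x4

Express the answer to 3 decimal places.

x4 ∨ x2 = a + b − a·b on (0.5300, 0.3800) = 0.7086
¬x4 = 1 − 0.5300 = 0.4700
(x4 ∨ x2) ∨ ¬x4 = a + b − a·b on (0.7086, 0.4700) = 0.8456

0.846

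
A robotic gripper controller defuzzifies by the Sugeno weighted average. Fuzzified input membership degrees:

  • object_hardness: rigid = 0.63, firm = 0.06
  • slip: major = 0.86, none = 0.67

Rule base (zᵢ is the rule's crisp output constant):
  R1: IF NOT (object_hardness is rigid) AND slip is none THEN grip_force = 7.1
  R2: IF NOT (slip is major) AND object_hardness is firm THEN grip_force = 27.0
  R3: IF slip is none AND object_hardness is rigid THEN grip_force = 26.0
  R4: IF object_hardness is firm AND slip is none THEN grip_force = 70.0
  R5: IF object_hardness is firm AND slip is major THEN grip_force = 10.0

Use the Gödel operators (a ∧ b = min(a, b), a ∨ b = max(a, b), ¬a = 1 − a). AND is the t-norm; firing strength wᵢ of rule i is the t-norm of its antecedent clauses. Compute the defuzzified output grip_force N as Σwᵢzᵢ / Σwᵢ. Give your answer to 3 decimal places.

21.548

R1 (z=7.1): ¬rigid=1−0.63=0.37, none=0.67; AND[min(a, b)] → w = 0.37
R2 (z=27.0): ¬major=1−0.86=0.14, firm=0.06; AND[min(a, b)] → w = 0.06
R3 (z=26.0): none=0.67, rigid=0.63; AND[min(a, b)] → w = 0.63
R4 (z=70.0): firm=0.06, none=0.67; AND[min(a, b)] → w = 0.06
R5 (z=10.0): firm=0.06, major=0.86; AND[min(a, b)] → w = 0.06
Weighted average = (0.37·7.1 + 0.06·27.0 + 0.63·26.0 + 0.06·70.0 + 0.06·10.0) / (0.37 + 0.06 + 0.63 + 0.06 + 0.06)
  = 25.4270 / 1.1800 = 21.548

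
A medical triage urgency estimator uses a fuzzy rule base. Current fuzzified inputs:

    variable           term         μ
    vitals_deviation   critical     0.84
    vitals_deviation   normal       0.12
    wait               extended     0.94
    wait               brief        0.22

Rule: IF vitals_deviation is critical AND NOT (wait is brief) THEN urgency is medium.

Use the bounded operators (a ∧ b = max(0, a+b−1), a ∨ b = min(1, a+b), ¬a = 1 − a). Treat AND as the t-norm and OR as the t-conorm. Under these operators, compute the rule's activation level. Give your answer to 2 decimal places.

0.62

firing strength: critical=0.84, ¬brief=1−0.22=0.78; AND[max(0, a+b−1)] → w = 0.62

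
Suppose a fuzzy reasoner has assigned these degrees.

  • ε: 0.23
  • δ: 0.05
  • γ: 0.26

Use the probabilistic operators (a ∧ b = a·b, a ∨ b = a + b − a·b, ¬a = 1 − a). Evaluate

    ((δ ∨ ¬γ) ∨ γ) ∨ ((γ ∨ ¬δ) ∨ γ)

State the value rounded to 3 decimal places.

¬γ = 1 − 0.2600 = 0.7400
δ ∨ ¬γ = a + b − a·b on (0.0500, 0.7400) = 0.7530
(δ ∨ ¬γ) ∨ γ = a + b − a·b on (0.7530, 0.2600) = 0.8172
¬δ = 1 − 0.0500 = 0.9500
γ ∨ ¬δ = a + b − a·b on (0.2600, 0.9500) = 0.9630
(γ ∨ ¬δ) ∨ γ = a + b − a·b on (0.9630, 0.2600) = 0.9726
((δ ∨ ¬γ) ∨ γ) ∨ ((γ ∨ ¬δ) ∨ γ) = a + b − a·b on (0.8172, 0.9726) = 0.9950

0.995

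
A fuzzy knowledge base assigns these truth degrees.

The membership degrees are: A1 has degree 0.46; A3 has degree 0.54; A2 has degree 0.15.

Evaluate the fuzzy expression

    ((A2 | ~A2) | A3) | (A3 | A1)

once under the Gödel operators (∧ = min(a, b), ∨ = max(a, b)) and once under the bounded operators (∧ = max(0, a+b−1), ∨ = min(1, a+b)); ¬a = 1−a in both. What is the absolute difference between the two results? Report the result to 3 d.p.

Under Gödel:
  ~A2 = 1 − 0.15 = 0.85
  A2 | ~A2 = max(a, b) on (0.15, 0.85) = 0.85
  (A2 | ~A2) | A3 = max(a, b) on (0.85, 0.54) = 0.85
  A3 | A1 = max(a, b) on (0.54, 0.46) = 0.54
  ((A2 | ~A2) | A3) | (A3 | A1) = max(a, b) on (0.85, 0.54) = 0.85
  → value = 0.8500
Under bounded:
  ~A2 = 1 − 0.15 = 0.85
  A2 | ~A2 = min(1, a+b) on (0.15, 0.85) = 1.00
  (A2 | ~A2) | A3 = min(1, a+b) on (1.00, 0.54) = 1.00
  A3 | A1 = min(1, a+b) on (0.54, 0.46) = 1.00
  ((A2 | ~A2) | A3) | (A3 | A1) = min(1, a+b) on (1.00, 1.00) = 1.00
  → value = 1.0000
|0.8500 − 1.0000| = 0.150

0.150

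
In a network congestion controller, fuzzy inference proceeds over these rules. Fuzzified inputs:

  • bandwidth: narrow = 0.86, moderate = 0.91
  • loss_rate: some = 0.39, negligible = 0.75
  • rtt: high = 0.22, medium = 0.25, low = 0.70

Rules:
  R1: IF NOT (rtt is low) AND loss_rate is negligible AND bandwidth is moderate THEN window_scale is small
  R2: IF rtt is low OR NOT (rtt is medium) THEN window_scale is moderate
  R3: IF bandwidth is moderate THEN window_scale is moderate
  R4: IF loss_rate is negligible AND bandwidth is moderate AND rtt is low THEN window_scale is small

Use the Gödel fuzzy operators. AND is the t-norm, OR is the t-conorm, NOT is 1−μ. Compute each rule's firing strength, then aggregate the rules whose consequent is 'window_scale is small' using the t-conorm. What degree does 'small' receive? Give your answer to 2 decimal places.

0.70

R1: ¬low=1−0.70=0.30, negligible=0.75, moderate=0.91; AND[min(a, b)] → w = 0.30
R2: low=0.70, ¬medium=1−0.25=0.75; OR[max(a, b)] → w = 0.75
R3: moderate=0.91 → w = 0.91
R4: negligible=0.75, moderate=0.91, low=0.70; AND[min(a, b)] → w = 0.70
Rules with consequent 'small': {R1, R4} → strengths 0.30, 0.70
Aggregate via t-conorm [max(a, b)]: 0.70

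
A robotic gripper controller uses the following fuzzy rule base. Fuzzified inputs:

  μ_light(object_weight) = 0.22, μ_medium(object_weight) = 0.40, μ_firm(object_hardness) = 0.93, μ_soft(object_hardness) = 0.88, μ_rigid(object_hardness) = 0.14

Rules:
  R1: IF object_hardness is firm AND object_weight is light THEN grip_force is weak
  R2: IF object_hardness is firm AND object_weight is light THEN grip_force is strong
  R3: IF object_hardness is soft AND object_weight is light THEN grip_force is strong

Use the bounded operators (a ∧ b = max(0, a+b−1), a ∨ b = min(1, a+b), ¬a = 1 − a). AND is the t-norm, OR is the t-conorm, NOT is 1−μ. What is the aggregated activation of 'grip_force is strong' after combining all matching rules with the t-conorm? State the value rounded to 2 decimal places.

R1: firm=0.93, light=0.22; AND[max(0, a+b−1)] → w = 0.15
R2: firm=0.93, light=0.22; AND[max(0, a+b−1)] → w = 0.15
R3: soft=0.88, light=0.22; AND[max(0, a+b−1)] → w = 0.10
Rules with consequent 'strong': {R2, R3} → strengths 0.15, 0.10
Aggregate via t-conorm [min(1, a+b)]: 0.25

0.25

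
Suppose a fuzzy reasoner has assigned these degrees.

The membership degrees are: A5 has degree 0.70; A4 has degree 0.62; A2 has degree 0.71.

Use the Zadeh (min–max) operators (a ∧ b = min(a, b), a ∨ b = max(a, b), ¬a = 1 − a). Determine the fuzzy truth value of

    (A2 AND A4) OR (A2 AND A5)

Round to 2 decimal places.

A2 AND A4 = min(a, b) on (0.71, 0.62) = 0.62
A2 AND A5 = min(a, b) on (0.71, 0.70) = 0.70
(A2 AND A4) OR (A2 AND A5) = max(a, b) on (0.62, 0.70) = 0.70

0.70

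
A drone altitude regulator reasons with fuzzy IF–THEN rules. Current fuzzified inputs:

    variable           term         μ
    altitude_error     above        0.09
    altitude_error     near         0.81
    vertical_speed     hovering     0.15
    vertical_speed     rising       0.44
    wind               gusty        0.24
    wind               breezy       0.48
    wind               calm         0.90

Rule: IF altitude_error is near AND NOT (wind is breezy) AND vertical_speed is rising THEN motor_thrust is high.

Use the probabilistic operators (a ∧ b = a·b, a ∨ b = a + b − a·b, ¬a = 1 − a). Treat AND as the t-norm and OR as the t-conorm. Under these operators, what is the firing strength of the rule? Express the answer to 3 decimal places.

firing strength: near=0.81, ¬breezy=1−0.48=0.52, rising=0.44; AND[a·b] → w = 0.1853

0.185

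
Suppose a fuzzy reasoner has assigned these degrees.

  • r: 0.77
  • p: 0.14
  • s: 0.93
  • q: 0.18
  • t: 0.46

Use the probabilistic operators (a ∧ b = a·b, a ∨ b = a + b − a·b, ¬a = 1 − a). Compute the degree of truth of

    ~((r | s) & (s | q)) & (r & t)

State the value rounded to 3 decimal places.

r | s = a + b − a·b on (0.7700, 0.9300) = 0.9839
s | q = a + b − a·b on (0.9300, 0.1800) = 0.9426
(r | s) & (s | q) = a·b on (0.9839, 0.9426) = 0.9274
~((r | s) & (s | q)) = 1 − 0.9274 = 0.0726
r & t = a·b on (0.7700, 0.4600) = 0.3542
~((r | s) & (s | q)) & (r & t) = a·b on (0.0726, 0.3542) = 0.0257

0.026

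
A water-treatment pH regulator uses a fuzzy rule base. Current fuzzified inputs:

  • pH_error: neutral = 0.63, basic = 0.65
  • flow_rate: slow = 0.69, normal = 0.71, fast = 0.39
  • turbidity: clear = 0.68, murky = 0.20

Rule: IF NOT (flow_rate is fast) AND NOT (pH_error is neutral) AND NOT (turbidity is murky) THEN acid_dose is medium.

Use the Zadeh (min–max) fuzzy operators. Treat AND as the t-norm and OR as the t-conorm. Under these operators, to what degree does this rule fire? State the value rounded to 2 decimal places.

0.37

firing strength: ¬fast=1−0.39=0.61, ¬neutral=1−0.63=0.37, ¬murky=1−0.20=0.80; AND[min(a, b)] → w = 0.37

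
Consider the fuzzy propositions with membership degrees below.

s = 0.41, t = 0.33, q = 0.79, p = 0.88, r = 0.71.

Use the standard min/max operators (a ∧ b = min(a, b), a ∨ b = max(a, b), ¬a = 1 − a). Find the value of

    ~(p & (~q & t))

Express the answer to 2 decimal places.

~q = 1 − 0.79 = 0.21
~q & t = min(a, b) on (0.21, 0.33) = 0.21
p & (~q & t) = min(a, b) on (0.88, 0.21) = 0.21
~(p & (~q & t)) = 1 − 0.21 = 0.79

0.79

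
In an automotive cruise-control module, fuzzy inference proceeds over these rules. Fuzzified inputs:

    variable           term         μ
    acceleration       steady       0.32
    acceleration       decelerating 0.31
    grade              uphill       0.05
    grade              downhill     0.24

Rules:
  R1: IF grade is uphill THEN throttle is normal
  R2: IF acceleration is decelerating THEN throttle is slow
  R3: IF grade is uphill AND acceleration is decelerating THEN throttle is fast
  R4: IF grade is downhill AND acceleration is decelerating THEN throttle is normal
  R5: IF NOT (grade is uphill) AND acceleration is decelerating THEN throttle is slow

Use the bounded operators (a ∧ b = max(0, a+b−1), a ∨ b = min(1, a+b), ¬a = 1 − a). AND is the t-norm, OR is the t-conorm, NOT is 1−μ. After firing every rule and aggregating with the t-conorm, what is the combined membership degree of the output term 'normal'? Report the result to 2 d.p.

0.05

R1: uphill=0.05 → w = 0.05
R2: decelerating=0.31 → w = 0.31
R3: uphill=0.05, decelerating=0.31; AND[max(0, a+b−1)] → w = 0.00
R4: downhill=0.24, decelerating=0.31; AND[max(0, a+b−1)] → w = 0.00
R5: ¬uphill=1−0.05=0.95, decelerating=0.31; AND[max(0, a+b−1)] → w = 0.26
Rules with consequent 'normal': {R1, R4} → strengths 0.05, 0.00
Aggregate via t-conorm [min(1, a+b)]: 0.05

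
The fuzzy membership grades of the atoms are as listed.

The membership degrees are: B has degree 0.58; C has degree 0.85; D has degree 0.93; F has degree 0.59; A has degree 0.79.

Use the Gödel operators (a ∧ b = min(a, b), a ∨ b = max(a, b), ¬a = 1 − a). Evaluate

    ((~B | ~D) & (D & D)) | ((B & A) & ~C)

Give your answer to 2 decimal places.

0.42

~B = 1 − 0.58 = 0.42
~D = 1 − 0.93 = 0.07
~B | ~D = max(a, b) on (0.42, 0.07) = 0.42
D & D = min(a, b) on (0.93, 0.93) = 0.93
(~B | ~D) & (D & D) = min(a, b) on (0.42, 0.93) = 0.42
B & A = min(a, b) on (0.58, 0.79) = 0.58
~C = 1 − 0.85 = 0.15
(B & A) & ~C = min(a, b) on (0.58, 0.15) = 0.15
((~B | ~D) & (D & D)) | ((B & A) & ~C) = max(a, b) on (0.42, 0.15) = 0.42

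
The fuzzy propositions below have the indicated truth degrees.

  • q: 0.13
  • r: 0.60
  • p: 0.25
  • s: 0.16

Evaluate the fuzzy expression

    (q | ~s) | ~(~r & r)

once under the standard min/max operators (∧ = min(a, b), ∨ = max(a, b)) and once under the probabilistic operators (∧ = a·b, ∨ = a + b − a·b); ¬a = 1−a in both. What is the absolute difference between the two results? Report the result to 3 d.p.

0.127

Under standard min/max:
  ~s = 1 − 0.16 = 0.84
  q | ~s = max(a, b) on (0.13, 0.84) = 0.84
  ~r = 1 − 0.60 = 0.40
  ~r & r = min(a, b) on (0.40, 0.60) = 0.40
  ~(~r & r) = 1 − 0.40 = 0.60
  (q | ~s) | ~(~r & r) = max(a, b) on (0.84, 0.60) = 0.84
  → value = 0.8400
Under probabilistic:
  ~s = 1 − 0.1600 = 0.8400
  q | ~s = a + b − a·b on (0.1300, 0.8400) = 0.8608
  ~r = 1 − 0.6000 = 0.4000
  ~r & r = a·b on (0.4000, 0.6000) = 0.2400
  ~(~r & r) = 1 − 0.2400 = 0.7600
  (q | ~s) | ~(~r & r) = a + b − a·b on (0.8608, 0.7600) = 0.9666
  → value = 0.9666
|0.8400 − 0.9666| = 0.127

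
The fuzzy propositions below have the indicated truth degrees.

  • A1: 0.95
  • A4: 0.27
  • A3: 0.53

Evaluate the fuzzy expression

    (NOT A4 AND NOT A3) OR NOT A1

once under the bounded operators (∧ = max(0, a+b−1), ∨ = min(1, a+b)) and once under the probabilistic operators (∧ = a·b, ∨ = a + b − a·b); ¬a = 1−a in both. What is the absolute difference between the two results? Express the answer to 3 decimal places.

0.126

Under bounded:
  NOT A4 = 1 − 0.27 = 0.73
  NOT A3 = 1 − 0.53 = 0.47
  NOT A4 AND NOT A3 = max(0, a+b−1) on (0.73, 0.47) = 0.20
  NOT A1 = 1 − 0.95 = 0.05
  (NOT A4 AND NOT A3) OR NOT A1 = min(1, a+b) on (0.20, 0.05) = 0.25
  → value = 0.2500
Under probabilistic:
  NOT A4 = 1 − 0.2700 = 0.7300
  NOT A3 = 1 − 0.5300 = 0.4700
  NOT A4 AND NOT A3 = a·b on (0.7300, 0.4700) = 0.3431
  NOT A1 = 1 − 0.9500 = 0.0500
  (NOT A4 AND NOT A3) OR NOT A1 = a + b − a·b on (0.3431, 0.0500) = 0.3759
  → value = 0.3759
|0.2500 − 0.3759| = 0.126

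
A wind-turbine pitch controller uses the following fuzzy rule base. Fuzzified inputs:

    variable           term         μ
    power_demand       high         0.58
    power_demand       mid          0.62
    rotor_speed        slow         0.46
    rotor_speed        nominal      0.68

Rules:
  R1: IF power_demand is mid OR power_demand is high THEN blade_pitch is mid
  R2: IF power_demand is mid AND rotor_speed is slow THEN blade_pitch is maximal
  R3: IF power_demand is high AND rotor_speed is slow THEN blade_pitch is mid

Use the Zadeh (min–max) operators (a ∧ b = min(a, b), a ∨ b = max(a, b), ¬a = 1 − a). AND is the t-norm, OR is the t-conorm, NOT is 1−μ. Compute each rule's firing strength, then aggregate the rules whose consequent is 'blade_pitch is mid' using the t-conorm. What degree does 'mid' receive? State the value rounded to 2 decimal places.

R1: mid=0.62, high=0.58; OR[max(a, b)] → w = 0.62
R2: mid=0.62, slow=0.46; AND[min(a, b)] → w = 0.46
R3: high=0.58, slow=0.46; AND[min(a, b)] → w = 0.46
Rules with consequent 'mid': {R1, R3} → strengths 0.62, 0.46
Aggregate via t-conorm [max(a, b)]: 0.62

0.62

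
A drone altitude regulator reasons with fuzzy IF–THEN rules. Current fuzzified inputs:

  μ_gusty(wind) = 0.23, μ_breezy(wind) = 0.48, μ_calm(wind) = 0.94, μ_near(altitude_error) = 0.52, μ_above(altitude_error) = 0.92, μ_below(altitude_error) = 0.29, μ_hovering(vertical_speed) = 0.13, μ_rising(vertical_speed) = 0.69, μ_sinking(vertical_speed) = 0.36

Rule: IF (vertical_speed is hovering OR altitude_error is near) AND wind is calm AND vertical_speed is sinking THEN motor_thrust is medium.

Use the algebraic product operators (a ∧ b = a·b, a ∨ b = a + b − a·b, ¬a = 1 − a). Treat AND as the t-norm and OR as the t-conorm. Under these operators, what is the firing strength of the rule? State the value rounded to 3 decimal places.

0.197

firing strength: (hovering=0.13 OR near=0.52) = 0.5824; AND[a·b] with calm=0.94, sinking=0.36 → w = 0.1971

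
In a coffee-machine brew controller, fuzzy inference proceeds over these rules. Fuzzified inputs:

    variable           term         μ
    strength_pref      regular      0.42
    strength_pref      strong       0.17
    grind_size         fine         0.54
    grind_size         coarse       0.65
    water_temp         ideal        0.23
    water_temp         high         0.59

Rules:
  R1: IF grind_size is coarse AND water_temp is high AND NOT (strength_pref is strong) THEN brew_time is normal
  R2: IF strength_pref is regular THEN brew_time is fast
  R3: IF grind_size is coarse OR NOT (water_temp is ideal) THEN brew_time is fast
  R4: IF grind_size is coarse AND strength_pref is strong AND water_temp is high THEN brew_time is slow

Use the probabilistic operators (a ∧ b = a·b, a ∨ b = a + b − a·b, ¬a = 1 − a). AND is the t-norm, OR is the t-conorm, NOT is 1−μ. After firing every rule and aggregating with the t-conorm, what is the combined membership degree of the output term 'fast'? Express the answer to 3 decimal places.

R1: coarse=0.65, high=0.59, ¬strong=1−0.17=0.83; AND[a·b] → w = 0.3183
R2: regular=0.42 → w = 0.4200
R3: coarse=0.65, ¬ideal=1−0.23=0.77; OR[a + b − a·b] → w = 0.9195
R4: coarse=0.65, strong=0.17, high=0.59; AND[a·b] → w = 0.0652
Rules with consequent 'fast': {R2, R3} → strengths 0.4200, 0.9195
Aggregate via t-conorm [a + b − a·b]: 0.9533

0.953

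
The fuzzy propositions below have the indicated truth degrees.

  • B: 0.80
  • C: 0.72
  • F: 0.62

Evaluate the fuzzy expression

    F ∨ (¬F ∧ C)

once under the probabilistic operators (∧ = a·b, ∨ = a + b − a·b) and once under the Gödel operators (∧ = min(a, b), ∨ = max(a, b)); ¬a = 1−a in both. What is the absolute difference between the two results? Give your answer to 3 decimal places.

Under probabilistic:
  ¬F = 1 − 0.6200 = 0.3800
  ¬F ∧ C = a·b on (0.3800, 0.7200) = 0.2736
  F ∨ (¬F ∧ C) = a + b − a·b on (0.6200, 0.2736) = 0.7240
  → value = 0.7240
Under Gödel:
  ¬F = 1 − 0.62 = 0.38
  ¬F ∧ C = min(a, b) on (0.38, 0.72) = 0.38
  F ∨ (¬F ∧ C) = max(a, b) on (0.62, 0.38) = 0.62
  → value = 0.6200
|0.7240 − 0.6200| = 0.104

0.104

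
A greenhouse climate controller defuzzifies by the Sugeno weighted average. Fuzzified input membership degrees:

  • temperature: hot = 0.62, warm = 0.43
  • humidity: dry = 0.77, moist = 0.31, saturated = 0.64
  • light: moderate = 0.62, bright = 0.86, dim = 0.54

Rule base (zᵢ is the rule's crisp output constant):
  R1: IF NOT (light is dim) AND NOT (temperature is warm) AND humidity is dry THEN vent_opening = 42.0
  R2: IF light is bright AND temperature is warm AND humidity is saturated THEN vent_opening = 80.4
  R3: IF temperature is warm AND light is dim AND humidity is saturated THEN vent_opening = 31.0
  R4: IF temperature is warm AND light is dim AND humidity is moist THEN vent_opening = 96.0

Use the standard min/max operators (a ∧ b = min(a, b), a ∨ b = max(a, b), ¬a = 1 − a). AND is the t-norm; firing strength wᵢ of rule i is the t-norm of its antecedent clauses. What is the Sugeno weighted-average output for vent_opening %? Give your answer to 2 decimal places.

59.50

R1 (z=42.0): ¬dim=1−0.54=0.46, ¬warm=1−0.43=0.57, dry=0.77; AND[min(a, b)] → w = 0.46
R2 (z=80.4): bright=0.86, warm=0.43, saturated=0.64; AND[min(a, b)] → w = 0.43
R3 (z=31.0): warm=0.43, dim=0.54, saturated=0.64; AND[min(a, b)] → w = 0.43
R4 (z=96.0): warm=0.43, dim=0.54, moist=0.31; AND[min(a, b)] → w = 0.31
Weighted average = (0.46·42.0 + 0.43·80.4 + 0.43·31.0 + 0.31·96.0) / (0.46 + 0.43 + 0.43 + 0.31)
  = 96.9820 / 1.6300 = 59.50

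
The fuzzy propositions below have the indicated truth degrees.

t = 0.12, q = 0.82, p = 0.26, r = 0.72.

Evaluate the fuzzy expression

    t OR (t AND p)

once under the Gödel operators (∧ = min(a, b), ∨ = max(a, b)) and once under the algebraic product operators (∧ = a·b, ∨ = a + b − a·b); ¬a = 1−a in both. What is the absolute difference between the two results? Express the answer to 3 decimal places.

0.027

Under Gödel:
  t AND p = min(a, b) on (0.12, 0.26) = 0.12
  t OR (t AND p) = max(a, b) on (0.12, 0.12) = 0.12
  → value = 0.1200
Under algebraic product:
  t AND p = a·b on (0.1200, 0.2600) = 0.0312
  t OR (t AND p) = a + b − a·b on (0.1200, 0.0312) = 0.1475
  → value = 0.1475
|0.1200 − 0.1475| = 0.027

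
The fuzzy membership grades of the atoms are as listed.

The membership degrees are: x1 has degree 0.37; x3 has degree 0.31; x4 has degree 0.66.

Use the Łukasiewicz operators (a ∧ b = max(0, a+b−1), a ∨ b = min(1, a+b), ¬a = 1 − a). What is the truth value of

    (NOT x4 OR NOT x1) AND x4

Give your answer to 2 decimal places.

0.63

NOT x4 = 1 − 0.66 = 0.34
NOT x1 = 1 − 0.37 = 0.63
NOT x4 OR NOT x1 = min(1, a+b) on (0.34, 0.63) = 0.97
(NOT x4 OR NOT x1) AND x4 = max(0, a+b−1) on (0.97, 0.66) = 0.63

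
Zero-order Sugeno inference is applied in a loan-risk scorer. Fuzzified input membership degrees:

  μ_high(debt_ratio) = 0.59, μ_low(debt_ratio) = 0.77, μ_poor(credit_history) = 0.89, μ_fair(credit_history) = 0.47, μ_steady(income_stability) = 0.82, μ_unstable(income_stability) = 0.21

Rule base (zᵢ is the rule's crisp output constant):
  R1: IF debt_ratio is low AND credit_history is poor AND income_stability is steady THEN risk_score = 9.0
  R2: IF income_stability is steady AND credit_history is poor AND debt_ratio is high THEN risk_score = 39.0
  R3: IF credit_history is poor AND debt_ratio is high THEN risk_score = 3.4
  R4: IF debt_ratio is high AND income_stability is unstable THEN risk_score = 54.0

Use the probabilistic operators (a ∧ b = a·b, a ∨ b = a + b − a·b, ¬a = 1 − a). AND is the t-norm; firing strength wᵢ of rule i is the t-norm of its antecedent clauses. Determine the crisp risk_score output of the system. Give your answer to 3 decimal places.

18.474

R1 (z=9.0): low=0.77, poor=0.89, steady=0.82; AND[a·b] → w = 0.5619
R2 (z=39.0): steady=0.82, poor=0.89, high=0.59; AND[a·b] → w = 0.4306
R3 (z=3.4): poor=0.89, high=0.59; AND[a·b] → w = 0.5251
R4 (z=54.0): high=0.59, unstable=0.21; AND[a·b] → w = 0.1239
Weighted average = (0.5619·9.0 + 0.4306·39.0 + 0.5251·3.4 + 0.1239·54.0) / (0.5619 + 0.4306 + 0.5251 + 0.1239)
  = 30.3262 / 1.6415 = 18.474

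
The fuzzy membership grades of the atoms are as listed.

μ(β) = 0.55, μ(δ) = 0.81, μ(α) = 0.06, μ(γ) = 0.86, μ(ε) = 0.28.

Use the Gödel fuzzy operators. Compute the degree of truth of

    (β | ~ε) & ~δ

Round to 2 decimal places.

0.19

~ε = 1 − 0.28 = 0.72
β | ~ε = max(a, b) on (0.55, 0.72) = 0.72
~δ = 1 − 0.81 = 0.19
(β | ~ε) & ~δ = min(a, b) on (0.72, 0.19) = 0.19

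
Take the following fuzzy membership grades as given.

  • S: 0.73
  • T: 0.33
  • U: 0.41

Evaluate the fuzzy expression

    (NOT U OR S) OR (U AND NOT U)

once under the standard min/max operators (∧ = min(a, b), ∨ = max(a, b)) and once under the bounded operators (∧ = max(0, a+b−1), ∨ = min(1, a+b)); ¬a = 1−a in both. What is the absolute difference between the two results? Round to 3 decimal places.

0.270

Under standard min/max:
  NOT U = 1 − 0.41 = 0.59
  NOT U OR S = max(a, b) on (0.59, 0.73) = 0.73
  NOT U = 1 − 0.41 = 0.59
  U AND NOT U = min(a, b) on (0.41, 0.59) = 0.41
  (NOT U OR S) OR (U AND NOT U) = max(a, b) on (0.73, 0.41) = 0.73
  → value = 0.7300
Under bounded:
  NOT U = 1 − 0.41 = 0.59
  NOT U OR S = min(1, a+b) on (0.59, 0.73) = 1.00
  NOT U = 1 − 0.41 = 0.59
  U AND NOT U = max(0, a+b−1) on (0.41, 0.59) = 0.00
  (NOT U OR S) OR (U AND NOT U) = min(1, a+b) on (1.00, 0.00) = 1.00
  → value = 1.0000
|0.7300 − 1.0000| = 0.270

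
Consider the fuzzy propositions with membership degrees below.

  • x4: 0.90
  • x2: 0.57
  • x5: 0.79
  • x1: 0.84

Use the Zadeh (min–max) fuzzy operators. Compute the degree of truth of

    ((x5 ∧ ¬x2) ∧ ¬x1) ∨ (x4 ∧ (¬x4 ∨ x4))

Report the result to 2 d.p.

¬x2 = 1 − 0.57 = 0.43
x5 ∧ ¬x2 = min(a, b) on (0.79, 0.43) = 0.43
¬x1 = 1 − 0.84 = 0.16
(x5 ∧ ¬x2) ∧ ¬x1 = min(a, b) on (0.43, 0.16) = 0.16
¬x4 = 1 − 0.90 = 0.10
¬x4 ∨ x4 = max(a, b) on (0.10, 0.90) = 0.90
x4 ∧ (¬x4 ∨ x4) = min(a, b) on (0.90, 0.90) = 0.90
((x5 ∧ ¬x2) ∧ ¬x1) ∨ (x4 ∧ (¬x4 ∨ x4)) = max(a, b) on (0.16, 0.90) = 0.90

0.90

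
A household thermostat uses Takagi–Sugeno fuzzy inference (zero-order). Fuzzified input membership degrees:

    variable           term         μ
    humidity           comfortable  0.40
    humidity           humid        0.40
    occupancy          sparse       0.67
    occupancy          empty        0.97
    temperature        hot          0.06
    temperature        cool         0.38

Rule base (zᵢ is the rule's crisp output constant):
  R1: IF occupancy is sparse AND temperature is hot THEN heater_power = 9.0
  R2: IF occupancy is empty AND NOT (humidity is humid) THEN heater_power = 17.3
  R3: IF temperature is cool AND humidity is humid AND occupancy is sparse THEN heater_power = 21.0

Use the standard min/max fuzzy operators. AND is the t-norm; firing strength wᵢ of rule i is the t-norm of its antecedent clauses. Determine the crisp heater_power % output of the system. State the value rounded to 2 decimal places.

18.17

R1 (z=9.0): sparse=0.67, hot=0.06; AND[min(a, b)] → w = 0.06
R2 (z=17.3): empty=0.97, ¬humid=1−0.40=0.60; AND[min(a, b)] → w = 0.60
R3 (z=21.0): cool=0.38, humid=0.40, sparse=0.67; AND[min(a, b)] → w = 0.38
Weighted average = (0.06·9.0 + 0.60·17.3 + 0.38·21.0) / (0.06 + 0.60 + 0.38)
  = 18.9000 / 1.0400 = 18.17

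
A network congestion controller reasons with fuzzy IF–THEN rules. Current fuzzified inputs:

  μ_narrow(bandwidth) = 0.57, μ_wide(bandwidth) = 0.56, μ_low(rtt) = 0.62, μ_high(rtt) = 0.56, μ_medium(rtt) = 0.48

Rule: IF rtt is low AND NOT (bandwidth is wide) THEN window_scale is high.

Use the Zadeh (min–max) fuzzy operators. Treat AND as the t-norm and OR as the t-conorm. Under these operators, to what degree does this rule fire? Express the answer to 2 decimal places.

firing strength: low=0.62, ¬wide=1−0.56=0.44; AND[min(a, b)] → w = 0.44

0.44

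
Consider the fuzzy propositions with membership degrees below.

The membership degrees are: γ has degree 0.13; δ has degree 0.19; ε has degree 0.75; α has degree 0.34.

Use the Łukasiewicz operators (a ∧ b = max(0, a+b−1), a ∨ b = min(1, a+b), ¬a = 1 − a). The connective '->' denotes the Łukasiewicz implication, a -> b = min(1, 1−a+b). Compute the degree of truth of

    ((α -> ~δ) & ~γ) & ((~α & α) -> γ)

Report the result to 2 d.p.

0.87

~δ = 1 − 0.19 = 0.81
α -> ~δ  [Łukasiewicz: min(1, 1−a+b)] with a=0.34, b=0.81 → 1.00
~γ = 1 − 0.13 = 0.87
(α -> ~δ) & ~γ = max(0, a+b−1) on (1.00, 0.87) = 0.87
~α = 1 − 0.34 = 0.66
~α & α = max(0, a+b−1) on (0.66, 0.34) = 0.00
(~α & α) -> γ  [Łukasiewicz: min(1, 1−a+b)] with a=0.00, b=0.13 → 1.00
((α -> ~δ) & ~γ) & ((~α & α) -> γ) = max(0, a+b−1) on (0.87, 1.00) = 0.87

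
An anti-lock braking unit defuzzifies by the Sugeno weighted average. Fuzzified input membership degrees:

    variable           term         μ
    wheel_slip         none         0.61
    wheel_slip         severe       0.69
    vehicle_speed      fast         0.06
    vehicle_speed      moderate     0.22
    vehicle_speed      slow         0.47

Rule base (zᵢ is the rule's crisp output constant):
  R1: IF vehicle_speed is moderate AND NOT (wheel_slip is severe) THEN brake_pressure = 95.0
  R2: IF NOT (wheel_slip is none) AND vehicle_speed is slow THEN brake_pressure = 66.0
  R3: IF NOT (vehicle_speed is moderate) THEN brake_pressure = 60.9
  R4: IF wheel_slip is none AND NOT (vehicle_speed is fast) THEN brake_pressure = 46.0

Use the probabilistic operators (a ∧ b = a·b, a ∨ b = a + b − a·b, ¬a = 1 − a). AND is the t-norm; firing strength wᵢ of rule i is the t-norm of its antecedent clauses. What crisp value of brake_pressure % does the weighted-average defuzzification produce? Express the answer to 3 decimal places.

57.608

R1 (z=95.0): moderate=0.22, ¬severe=1−0.69=0.31; AND[a·b] → w = 0.0682
R2 (z=66.0): ¬none=1−0.61=0.39, slow=0.47; AND[a·b] → w = 0.1833
R3 (z=60.9): ¬moderate=1−0.22=0.78 → w = 0.7800
R4 (z=46.0): none=0.61, ¬fast=1−0.06=0.94; AND[a·b] → w = 0.5734
Weighted average = (0.0682·95.0 + 0.1833·66.0 + 0.7800·60.9 + 0.5734·46.0) / (0.0682 + 0.1833 + 0.7800 + 0.5734)
  = 92.4552 / 1.6049 = 57.608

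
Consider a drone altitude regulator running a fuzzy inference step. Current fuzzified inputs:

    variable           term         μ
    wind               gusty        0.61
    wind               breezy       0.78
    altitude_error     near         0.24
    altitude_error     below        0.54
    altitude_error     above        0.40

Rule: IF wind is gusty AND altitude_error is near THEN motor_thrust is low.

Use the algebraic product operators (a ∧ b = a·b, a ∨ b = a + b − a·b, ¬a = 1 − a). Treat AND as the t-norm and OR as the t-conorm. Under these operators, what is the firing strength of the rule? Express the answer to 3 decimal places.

firing strength: gusty=0.61, near=0.24; AND[a·b] → w = 0.1464

0.146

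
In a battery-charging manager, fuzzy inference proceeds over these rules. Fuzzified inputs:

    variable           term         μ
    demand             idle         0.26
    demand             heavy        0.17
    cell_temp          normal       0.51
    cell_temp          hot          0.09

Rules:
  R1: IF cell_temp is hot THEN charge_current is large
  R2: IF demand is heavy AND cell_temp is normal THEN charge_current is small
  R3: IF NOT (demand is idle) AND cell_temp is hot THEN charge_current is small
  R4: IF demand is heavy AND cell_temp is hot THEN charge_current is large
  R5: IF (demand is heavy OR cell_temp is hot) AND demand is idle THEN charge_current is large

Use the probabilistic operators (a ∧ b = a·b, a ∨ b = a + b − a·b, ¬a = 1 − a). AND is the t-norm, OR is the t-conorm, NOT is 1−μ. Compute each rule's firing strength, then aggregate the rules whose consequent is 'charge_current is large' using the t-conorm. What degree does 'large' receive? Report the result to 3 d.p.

0.161

R1: hot=0.09 → w = 0.0900
R2: heavy=0.17, normal=0.51; AND[a·b] → w = 0.0867
R3: ¬idle=1−0.26=0.74, hot=0.09; AND[a·b] → w = 0.0666
R4: heavy=0.17, hot=0.09; AND[a·b] → w = 0.0153
R5: (heavy=0.17 OR hot=0.09) = 0.2447; AND[a·b] with idle=0.26 → w = 0.0636
Rules with consequent 'large': {R1, R4, R5} → strengths 0.0900, 0.0153, 0.0636
Aggregate via t-conorm [a + b − a·b]: 0.1609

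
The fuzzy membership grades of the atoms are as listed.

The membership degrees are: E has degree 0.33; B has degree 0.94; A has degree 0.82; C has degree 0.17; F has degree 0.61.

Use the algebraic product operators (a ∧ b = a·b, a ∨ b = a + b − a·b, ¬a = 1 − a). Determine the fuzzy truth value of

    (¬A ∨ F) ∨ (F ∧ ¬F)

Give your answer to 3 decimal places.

¬A = 1 − 0.8200 = 0.1800
¬A ∨ F = a + b − a·b on (0.1800, 0.6100) = 0.6802
¬F = 1 − 0.6100 = 0.3900
F ∧ ¬F = a·b on (0.6100, 0.3900) = 0.2379
(¬A ∨ F) ∨ (F ∧ ¬F) = a + b − a·b on (0.6802, 0.2379) = 0.7563

0.756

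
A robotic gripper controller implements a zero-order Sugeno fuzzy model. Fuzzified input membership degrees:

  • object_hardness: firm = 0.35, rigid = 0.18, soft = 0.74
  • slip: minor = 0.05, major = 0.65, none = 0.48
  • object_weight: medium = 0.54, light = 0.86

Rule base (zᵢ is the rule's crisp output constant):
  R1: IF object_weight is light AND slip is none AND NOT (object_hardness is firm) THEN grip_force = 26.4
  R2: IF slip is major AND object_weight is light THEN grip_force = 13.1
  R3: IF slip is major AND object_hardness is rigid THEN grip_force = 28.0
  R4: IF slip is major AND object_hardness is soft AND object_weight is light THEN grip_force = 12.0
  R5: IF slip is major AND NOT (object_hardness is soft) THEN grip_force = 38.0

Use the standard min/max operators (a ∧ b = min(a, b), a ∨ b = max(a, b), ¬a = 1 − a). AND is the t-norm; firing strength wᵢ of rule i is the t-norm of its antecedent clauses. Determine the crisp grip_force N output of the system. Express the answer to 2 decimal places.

R1 (z=26.4): light=0.86, none=0.48, ¬firm=1−0.35=0.65; AND[min(a, b)] → w = 0.48
R2 (z=13.1): major=0.65, light=0.86; AND[min(a, b)] → w = 0.65
R3 (z=28.0): major=0.65, rigid=0.18; AND[min(a, b)] → w = 0.18
R4 (z=12.0): major=0.65, soft=0.74, light=0.86; AND[min(a, b)] → w = 0.65
R5 (z=38.0): major=0.65, ¬soft=1−0.74=0.26; AND[min(a, b)] → w = 0.26
Weighted average = (0.48·26.4 + 0.65·13.1 + 0.18·28.0 + 0.65·12.0 + 0.26·38.0) / (0.48 + 0.65 + 0.18 + 0.65 + 0.26)
  = 43.9070 / 2.2200 = 19.78

19.78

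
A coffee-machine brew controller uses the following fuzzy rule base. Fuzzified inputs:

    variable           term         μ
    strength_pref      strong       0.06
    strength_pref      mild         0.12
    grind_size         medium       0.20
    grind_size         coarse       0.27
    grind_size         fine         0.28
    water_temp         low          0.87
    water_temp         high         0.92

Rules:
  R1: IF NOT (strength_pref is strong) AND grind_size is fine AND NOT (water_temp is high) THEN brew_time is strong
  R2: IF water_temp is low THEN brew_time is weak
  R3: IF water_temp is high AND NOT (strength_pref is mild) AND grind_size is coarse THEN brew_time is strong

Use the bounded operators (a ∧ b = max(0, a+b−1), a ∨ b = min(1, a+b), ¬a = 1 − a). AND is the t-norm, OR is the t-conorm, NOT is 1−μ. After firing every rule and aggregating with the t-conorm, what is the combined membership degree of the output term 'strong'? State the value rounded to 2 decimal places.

0.07

R1: ¬strong=1−0.06=0.94, fine=0.28, ¬high=1−0.92=0.08; AND[max(0, a+b−1)] → w = 0.00
R2: low=0.87 → w = 0.87
R3: high=0.92, ¬mild=1−0.12=0.88, coarse=0.27; AND[max(0, a+b−1)] → w = 0.07
Rules with consequent 'strong': {R1, R3} → strengths 0.00, 0.07
Aggregate via t-conorm [min(1, a+b)]: 0.07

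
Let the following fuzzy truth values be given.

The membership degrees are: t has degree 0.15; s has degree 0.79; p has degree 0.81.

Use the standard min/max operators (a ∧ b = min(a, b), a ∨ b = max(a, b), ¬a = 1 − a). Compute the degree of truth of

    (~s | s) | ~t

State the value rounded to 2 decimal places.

~s = 1 − 0.79 = 0.21
~s | s = max(a, b) on (0.21, 0.79) = 0.79
~t = 1 − 0.15 = 0.85
(~s | s) | ~t = max(a, b) on (0.79, 0.85) = 0.85

0.85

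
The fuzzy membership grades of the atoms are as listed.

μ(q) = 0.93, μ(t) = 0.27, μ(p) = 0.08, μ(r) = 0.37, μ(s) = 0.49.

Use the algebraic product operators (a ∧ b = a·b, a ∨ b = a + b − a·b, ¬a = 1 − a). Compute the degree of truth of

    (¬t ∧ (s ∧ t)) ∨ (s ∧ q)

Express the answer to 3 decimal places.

0.508

¬t = 1 − 0.2700 = 0.7300
s ∧ t = a·b on (0.4900, 0.2700) = 0.1323
¬t ∧ (s ∧ t) = a·b on (0.7300, 0.1323) = 0.0966
s ∧ q = a·b on (0.4900, 0.9300) = 0.4557
(¬t ∧ (s ∧ t)) ∨ (s ∧ q) = a + b − a·b on (0.0966, 0.4557) = 0.5083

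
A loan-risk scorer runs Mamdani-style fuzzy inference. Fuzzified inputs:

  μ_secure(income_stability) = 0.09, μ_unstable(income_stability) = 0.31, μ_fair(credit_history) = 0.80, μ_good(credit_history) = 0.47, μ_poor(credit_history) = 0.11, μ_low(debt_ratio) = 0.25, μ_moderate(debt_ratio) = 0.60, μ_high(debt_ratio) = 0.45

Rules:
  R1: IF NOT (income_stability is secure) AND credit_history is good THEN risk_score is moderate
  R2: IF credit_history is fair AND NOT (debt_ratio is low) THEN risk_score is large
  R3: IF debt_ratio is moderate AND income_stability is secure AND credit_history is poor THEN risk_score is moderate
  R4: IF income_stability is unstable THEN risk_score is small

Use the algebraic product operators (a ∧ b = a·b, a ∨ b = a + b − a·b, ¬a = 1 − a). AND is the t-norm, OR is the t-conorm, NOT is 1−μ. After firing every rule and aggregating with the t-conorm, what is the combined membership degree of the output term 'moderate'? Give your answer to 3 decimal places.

R1: ¬secure=1−0.09=0.91, good=0.47; AND[a·b] → w = 0.4277
R2: fair=0.80, ¬low=1−0.25=0.75; AND[a·b] → w = 0.6000
R3: moderate=0.60, secure=0.09, poor=0.11; AND[a·b] → w = 0.0059
R4: unstable=0.31 → w = 0.3100
Rules with consequent 'moderate': {R1, R3} → strengths 0.4277, 0.0059
Aggregate via t-conorm [a + b − a·b]: 0.4311

0.431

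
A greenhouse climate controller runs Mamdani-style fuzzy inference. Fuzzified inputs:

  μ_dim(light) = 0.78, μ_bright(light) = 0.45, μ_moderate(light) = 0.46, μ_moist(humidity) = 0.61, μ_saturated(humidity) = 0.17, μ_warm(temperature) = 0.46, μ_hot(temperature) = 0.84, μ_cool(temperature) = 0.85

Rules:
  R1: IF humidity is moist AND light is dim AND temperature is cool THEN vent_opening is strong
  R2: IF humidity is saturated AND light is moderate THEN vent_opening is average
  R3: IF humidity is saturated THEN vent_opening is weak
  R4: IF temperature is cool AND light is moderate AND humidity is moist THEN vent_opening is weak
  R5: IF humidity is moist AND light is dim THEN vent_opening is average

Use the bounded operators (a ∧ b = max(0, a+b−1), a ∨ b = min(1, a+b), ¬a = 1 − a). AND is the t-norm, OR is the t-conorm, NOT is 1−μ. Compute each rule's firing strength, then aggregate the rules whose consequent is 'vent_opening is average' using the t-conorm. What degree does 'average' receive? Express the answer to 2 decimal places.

R1: moist=0.61, dim=0.78, cool=0.85; AND[max(0, a+b−1)] → w = 0.24
R2: saturated=0.17, moderate=0.46; AND[max(0, a+b−1)] → w = 0.00
R3: saturated=0.17 → w = 0.17
R4: cool=0.85, moderate=0.46, moist=0.61; AND[max(0, a+b−1)] → w = 0.00
R5: moist=0.61, dim=0.78; AND[max(0, a+b−1)] → w = 0.39
Rules with consequent 'average': {R2, R5} → strengths 0.00, 0.39
Aggregate via t-conorm [min(1, a+b)]: 0.39

0.39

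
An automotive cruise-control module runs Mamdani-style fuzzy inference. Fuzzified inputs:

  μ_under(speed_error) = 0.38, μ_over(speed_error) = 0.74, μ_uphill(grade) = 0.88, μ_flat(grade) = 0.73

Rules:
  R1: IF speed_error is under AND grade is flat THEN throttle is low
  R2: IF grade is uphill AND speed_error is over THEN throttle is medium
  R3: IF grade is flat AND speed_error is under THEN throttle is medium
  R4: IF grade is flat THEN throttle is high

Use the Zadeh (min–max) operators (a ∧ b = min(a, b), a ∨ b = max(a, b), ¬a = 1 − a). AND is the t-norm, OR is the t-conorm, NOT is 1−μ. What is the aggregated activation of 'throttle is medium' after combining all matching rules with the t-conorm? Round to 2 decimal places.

0.74

R1: under=0.38, flat=0.73; AND[min(a, b)] → w = 0.38
R2: uphill=0.88, over=0.74; AND[min(a, b)] → w = 0.74
R3: flat=0.73, under=0.38; AND[min(a, b)] → w = 0.38
R4: flat=0.73 → w = 0.73
Rules with consequent 'medium': {R2, R3} → strengths 0.74, 0.38
Aggregate via t-conorm [max(a, b)]: 0.74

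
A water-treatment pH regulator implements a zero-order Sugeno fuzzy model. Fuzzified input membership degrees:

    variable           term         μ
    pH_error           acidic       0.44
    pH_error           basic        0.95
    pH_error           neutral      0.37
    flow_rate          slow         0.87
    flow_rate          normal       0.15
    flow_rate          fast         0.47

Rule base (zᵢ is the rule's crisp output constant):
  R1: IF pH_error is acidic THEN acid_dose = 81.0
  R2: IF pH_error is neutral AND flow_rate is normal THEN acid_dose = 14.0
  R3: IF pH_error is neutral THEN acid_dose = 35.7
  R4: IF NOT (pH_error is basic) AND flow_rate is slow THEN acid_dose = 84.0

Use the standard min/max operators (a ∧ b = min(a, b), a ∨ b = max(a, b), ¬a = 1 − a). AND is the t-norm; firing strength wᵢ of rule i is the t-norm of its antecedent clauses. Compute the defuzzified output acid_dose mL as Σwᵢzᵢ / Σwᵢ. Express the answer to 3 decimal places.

54.603

R1 (z=81.0): acidic=0.44 → w = 0.44
R2 (z=14.0): neutral=0.37, normal=0.15; AND[min(a, b)] → w = 0.15
R3 (z=35.7): neutral=0.37 → w = 0.37
R4 (z=84.0): ¬basic=1−0.95=0.05, slow=0.87; AND[min(a, b)] → w = 0.05
Weighted average = (0.44·81.0 + 0.15·14.0 + 0.37·35.7 + 0.05·84.0) / (0.44 + 0.15 + 0.37 + 0.05)
  = 55.1490 / 1.0100 = 54.603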